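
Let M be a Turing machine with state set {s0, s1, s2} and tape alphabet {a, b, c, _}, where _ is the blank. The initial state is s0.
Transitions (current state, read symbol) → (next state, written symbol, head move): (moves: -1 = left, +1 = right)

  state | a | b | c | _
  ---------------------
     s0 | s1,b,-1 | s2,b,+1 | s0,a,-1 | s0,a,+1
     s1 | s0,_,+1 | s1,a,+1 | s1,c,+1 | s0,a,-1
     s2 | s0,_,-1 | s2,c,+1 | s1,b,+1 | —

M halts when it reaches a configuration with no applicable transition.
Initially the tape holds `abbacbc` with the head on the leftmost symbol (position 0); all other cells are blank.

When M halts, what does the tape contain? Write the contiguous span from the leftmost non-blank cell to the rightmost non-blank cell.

state=s0 head=0 tape=__[a]bbacbc   (s0,a)→(s1,b,-1)
state=s1 head=-1 tape=_[_]bbbacbc   (s1,_)→(s0,a,-1)
state=s0 head=-2 tape=[_]abbbacbc   (s0,_)→(s0,a,+1)
state=s0 head=-1 tape=a[a]bbbacbc   (s0,a)→(s1,b,-1)
state=s1 head=-2 tape=[a]bbbbacbc   (s1,a)→(s0,_,+1)
state=s0 head=-1 tape=_[b]bbbacbc   (s0,b)→(s2,b,+1)
state=s2 head=0 tape=_b[b]bbacbc   (s2,b)→(s2,c,+1)
state=s2 head=1 tape=_bc[b]bacbc   (s2,b)→(s2,c,+1)
state=s2 head=2 tape=_bcc[b]acbc   (s2,b)→(s2,c,+1)
state=s2 head=3 tape=_bccc[a]cbc   (s2,a)→(s0,_,-1)
state=s0 head=2 tape=_bcc[c]_cbc   (s0,c)→(s0,a,-1)
state=s0 head=1 tape=_bc[c]a_cbc   (s0,c)→(s0,a,-1)
state=s0 head=0 tape=_b[c]aa_cbc   (s0,c)→(s0,a,-1)
state=s0 head=-1 tape=_[b]aaa_cbc   (s0,b)→(s2,b,+1)
state=s2 head=0 tape=_b[a]aa_cbc   (s2,a)→(s0,_,-1)
state=s0 head=-1 tape=_[b]_aa_cbc   (s0,b)→(s2,b,+1)
state=s2 head=0 tape=_b[_]aa_cbc
The non-blank tape span at halt is b_aa_cbc.

b_aa_cbc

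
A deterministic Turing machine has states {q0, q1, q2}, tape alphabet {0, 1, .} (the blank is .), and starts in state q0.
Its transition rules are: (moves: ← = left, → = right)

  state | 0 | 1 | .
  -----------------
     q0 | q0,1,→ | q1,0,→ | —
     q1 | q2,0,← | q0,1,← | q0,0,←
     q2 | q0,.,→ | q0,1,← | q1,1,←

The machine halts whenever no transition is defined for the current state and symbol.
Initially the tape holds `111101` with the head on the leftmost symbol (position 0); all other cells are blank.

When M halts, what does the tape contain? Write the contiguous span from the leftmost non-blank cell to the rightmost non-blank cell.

q0 | [1]11101..   read 1 → write 0, move →, go to q1
q1 | 0[1]1101..   read 1 → write 1, move ←, go to q0
q0 | [0]11101..   read 0 → write 1, move →, go to q0
q0 | 1[1]1101..   read 1 → write 0, move →, go to q1
q1 | 10[1]101..   read 1 → write 1, move ←, go to q0
q0 | 1[0]1101..   read 0 → write 1, move →, go to q0
q0 | 11[1]101..   read 1 → write 0, move →, go to q1
q1 | 110[1]01..   read 1 → write 1, move ←, go to q0
q0 | 11[0]101..   read 0 → write 1, move →, go to q0
q0 | 111[1]01..   read 1 → write 0, move →, go to q1
q1 | 1110[0]1..   read 0 → write 0, move ←, go to q2
q2 | 111[0]01..   read 0 → write ., move →, go to q0
q0 | 111.[0]1..   read 0 → write 1, move →, go to q0
q0 | 111.1[1]..   read 1 → write 0, move →, go to q1
q1 | 111.10[.].   read . → write 0, move ←, go to q0
q0 | 111.1[0]0.   read 0 → write 1, move →, go to q0
q0 | 111.11[0].   read 0 → write 1, move →, go to q0
q0 | 111.111[.]
The non-blank tape span at halt is 111.111.

111.111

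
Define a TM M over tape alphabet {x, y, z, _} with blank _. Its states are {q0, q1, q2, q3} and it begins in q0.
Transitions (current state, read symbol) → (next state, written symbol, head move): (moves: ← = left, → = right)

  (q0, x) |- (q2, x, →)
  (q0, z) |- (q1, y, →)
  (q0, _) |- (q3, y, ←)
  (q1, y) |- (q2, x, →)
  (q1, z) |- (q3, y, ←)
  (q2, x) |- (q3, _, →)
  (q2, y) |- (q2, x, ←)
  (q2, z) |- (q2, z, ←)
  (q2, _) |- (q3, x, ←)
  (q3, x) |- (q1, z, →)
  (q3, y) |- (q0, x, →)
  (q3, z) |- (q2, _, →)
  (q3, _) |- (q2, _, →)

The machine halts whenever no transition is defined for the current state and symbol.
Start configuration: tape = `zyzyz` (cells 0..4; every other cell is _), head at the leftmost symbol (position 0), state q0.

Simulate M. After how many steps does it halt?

17

q0 | [z]yzyz_   read z → write y, move →, go to q1
q1 | y[y]zyz_   read y → write x, move →, go to q2
q2 | yx[z]yz_   read z → write z, move ←, go to q2
q2 | y[x]zyz_   read x → write _, move →, go to q3
q3 | y_[z]yz_   read z → write _, move →, go to q2
q2 | y__[y]z_   read y → write x, move ←, go to q2
q2 | y_[_]xz_   read _ → write x, move ←, go to q3
q3 | y[_]xxz_   read _ → write _, move →, go to q2
q2 | y_[x]xz_   read x → write _, move →, go to q3
q3 | y__[x]z_   read x → write z, move →, go to q1
q1 | y__z[z]_   read z → write y, move ←, go to q3
q3 | y__[z]y_   read z → write _, move →, go to q2
q2 | y___[y]_   read y → write x, move ←, go to q2
q2 | y__[_]x_   read _ → write x, move ←, go to q3
q3 | y_[_]xx_   read _ → write _, move →, go to q2
q2 | y__[x]x_   read x → write _, move →, go to q3
q3 | y___[x]_   read x → write z, move →, go to q1
q1 | y___z[_]
M halts after 17 transitions.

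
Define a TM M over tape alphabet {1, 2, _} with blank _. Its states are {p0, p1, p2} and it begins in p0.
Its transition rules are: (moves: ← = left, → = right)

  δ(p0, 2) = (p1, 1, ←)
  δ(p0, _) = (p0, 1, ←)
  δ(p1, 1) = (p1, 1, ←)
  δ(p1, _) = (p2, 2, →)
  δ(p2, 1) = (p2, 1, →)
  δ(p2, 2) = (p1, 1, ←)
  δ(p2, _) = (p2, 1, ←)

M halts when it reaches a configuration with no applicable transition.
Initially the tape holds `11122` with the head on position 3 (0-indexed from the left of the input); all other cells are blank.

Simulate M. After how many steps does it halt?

14

state=p0 head=3 tape=_111[2]2   (p0,2)→(p1,1,←)
state=p1 head=2 tape=_11[1]12   (p1,1)→(p1,1,←)
state=p1 head=1 tape=_1[1]112   (p1,1)→(p1,1,←)
state=p1 head=0 tape=_[1]1112   (p1,1)→(p1,1,←)
state=p1 head=-1 tape=[_]11112   (p1,_)→(p2,2,→)
state=p2 head=0 tape=2[1]1112   (p2,1)→(p2,1,→)
state=p2 head=1 tape=21[1]112   (p2,1)→(p2,1,→)
state=p2 head=2 tape=211[1]12   (p2,1)→(p2,1,→)
state=p2 head=3 tape=2111[1]2   (p2,1)→(p2,1,→)
state=p2 head=4 tape=21111[2]   (p2,2)→(p1,1,←)
state=p1 head=3 tape=2111[1]1   (p1,1)→(p1,1,←)
state=p1 head=2 tape=211[1]11   (p1,1)→(p1,1,←)
state=p1 head=1 tape=21[1]111   (p1,1)→(p1,1,←)
state=p1 head=0 tape=2[1]1111   (p1,1)→(p1,1,←)
state=p1 head=-1 tape=[2]11111
M halts after 14 transitions.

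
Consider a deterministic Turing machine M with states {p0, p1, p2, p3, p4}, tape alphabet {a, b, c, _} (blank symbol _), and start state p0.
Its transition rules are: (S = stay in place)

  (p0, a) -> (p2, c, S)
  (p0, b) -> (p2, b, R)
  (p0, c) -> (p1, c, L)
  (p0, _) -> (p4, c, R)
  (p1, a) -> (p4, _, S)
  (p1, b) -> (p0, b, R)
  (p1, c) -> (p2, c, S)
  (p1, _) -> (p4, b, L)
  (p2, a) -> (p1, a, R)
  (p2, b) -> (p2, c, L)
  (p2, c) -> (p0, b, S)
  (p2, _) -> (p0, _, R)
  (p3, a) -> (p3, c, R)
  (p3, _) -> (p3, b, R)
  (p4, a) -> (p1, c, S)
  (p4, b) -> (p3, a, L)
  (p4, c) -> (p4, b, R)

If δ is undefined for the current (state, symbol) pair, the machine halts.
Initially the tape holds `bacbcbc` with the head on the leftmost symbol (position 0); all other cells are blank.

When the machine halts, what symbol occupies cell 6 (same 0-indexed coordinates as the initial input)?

state=p0 head=0 tape=[b]acbcbc___   (p0,b)→(p2,b,R)
state=p2 head=1 tape=b[a]cbcbc___   (p2,a)→(p1,a,R)
state=p1 head=2 tape=ba[c]bcbc___   (p1,c)→(p2,c,S)
state=p2 head=2 tape=ba[c]bcbc___   (p2,c)→(p0,b,S)
state=p0 head=2 tape=ba[b]bcbc___   (p0,b)→(p2,b,R)
state=p2 head=3 tape=bab[b]cbc___   (p2,b)→(p2,c,L)
state=p2 head=2 tape=ba[b]ccbc___   (p2,b)→(p2,c,L)
state=p2 head=1 tape=b[a]cccbc___   (p2,a)→(p1,a,R)
state=p1 head=2 tape=ba[c]ccbc___   (p1,c)→(p2,c,S)
state=p2 head=2 tape=ba[c]ccbc___   (p2,c)→(p0,b,S)
state=p0 head=2 tape=ba[b]ccbc___   (p0,b)→(p2,b,R)
state=p2 head=3 tape=bab[c]cbc___   (p2,c)→(p0,b,S)
state=p0 head=3 tape=bab[b]cbc___   (p0,b)→(p2,b,R)
state=p2 head=4 tape=babb[c]bc___   (p2,c)→(p0,b,S)
state=p0 head=4 tape=babb[b]bc___   (p0,b)→(p2,b,R)
state=p2 head=5 tape=babbb[b]c___   (p2,b)→(p2,c,L)
state=p2 head=4 tape=babb[b]cc___   (p2,b)→(p2,c,L)
state=p2 head=3 tape=bab[b]ccc___   (p2,b)→(p2,c,L)
state=p2 head=2 tape=ba[b]cccc___   (p2,b)→(p2,c,L)
state=p2 head=1 tape=b[a]ccccc___   (p2,a)→(p1,a,R)
state=p1 head=2 tape=ba[c]cccc___   (p1,c)→(p2,c,S)
state=p2 head=2 tape=ba[c]cccc___   (p2,c)→(p0,b,S)
state=p0 head=2 tape=ba[b]cccc___   (p0,b)→(p2,b,R)
state=p2 head=3 tape=bab[c]ccc___   (p2,c)→(p0,b,S)
state=p0 head=3 tape=bab[b]ccc___   (p0,b)→(p2,b,R)
state=p2 head=4 tape=babb[c]cc___   (p2,c)→(p0,b,S)
state=p0 head=4 tape=babb[b]cc___   (p0,b)→(p2,b,R)
state=p2 head=5 tape=babbb[c]c___   (p2,c)→(p0,b,S)
state=p0 head=5 tape=babbb[b]c___   (p0,b)→(p2,b,R)
state=p2 head=6 tape=babbbb[c]___   (p2,c)→(p0,b,S)
state=p0 head=6 tape=babbbb[b]___   (p0,b)→(p2,b,R)
state=p2 head=7 tape=babbbbb[_]__   (p2,_)→(p0,_,R)
state=p0 head=8 tape=babbbbb_[_]_   (p0,_)→(p4,c,R)
state=p4 head=9 tape=babbbbb_c[_]
Cell 6 holds b when M halts.

b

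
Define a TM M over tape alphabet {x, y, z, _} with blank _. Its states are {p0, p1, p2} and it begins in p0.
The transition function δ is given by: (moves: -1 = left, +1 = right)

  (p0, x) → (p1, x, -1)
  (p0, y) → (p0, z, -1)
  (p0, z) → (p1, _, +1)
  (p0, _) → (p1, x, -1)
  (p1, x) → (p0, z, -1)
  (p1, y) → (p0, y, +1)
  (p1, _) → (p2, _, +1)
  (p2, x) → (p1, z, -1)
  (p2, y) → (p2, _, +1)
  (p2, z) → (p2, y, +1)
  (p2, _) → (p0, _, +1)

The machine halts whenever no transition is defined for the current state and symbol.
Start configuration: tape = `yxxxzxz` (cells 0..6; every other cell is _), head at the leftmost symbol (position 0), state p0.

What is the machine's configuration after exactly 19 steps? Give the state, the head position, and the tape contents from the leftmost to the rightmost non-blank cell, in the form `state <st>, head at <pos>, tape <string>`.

state p0, head at 1, tape yyxzxzxz

state=p0 head=0 tape=__[y]xxxzxz   (p0,y)→(p0,z,-1)
state=p0 head=-1 tape=_[_]zxxxzxz   (p0,_)→(p1,x,-1)
state=p1 head=-2 tape=[_]xzxxxzxz   (p1,_)→(p2,_,+1)
state=p2 head=-1 tape=_[x]zxxxzxz   (p2,x)→(p1,z,-1)
state=p1 head=-2 tape=[_]zzxxxzxz   (p1,_)→(p2,_,+1)
state=p2 head=-1 tape=_[z]zxxxzxz   (p2,z)→(p2,y,+1)
state=p2 head=0 tape=_y[z]xxxzxz   (p2,z)→(p2,y,+1)
state=p2 head=1 tape=_yy[x]xxzxz   (p2,x)→(p1,z,-1)
state=p1 head=0 tape=_y[y]zxxzxz   (p1,y)→(p0,y,+1)
state=p0 head=1 tape=_yy[z]xxzxz   (p0,z)→(p1,_,+1)
state=p1 head=2 tape=_yy_[x]xzxz   (p1,x)→(p0,z,-1)
state=p0 head=1 tape=_yy[_]zxzxz   (p0,_)→(p1,x,-1)
state=p1 head=0 tape=_y[y]xzxzxz   (p1,y)→(p0,y,+1)
state=p0 head=1 tape=_yy[x]zxzxz   (p0,x)→(p1,x,-1)
state=p1 head=0 tape=_y[y]xzxzxz   (p1,y)→(p0,y,+1)
state=p0 head=1 tape=_yy[x]zxzxz   (p0,x)→(p1,x,-1)
state=p1 head=0 tape=_y[y]xzxzxz   (p1,y)→(p0,y,+1)
state=p0 head=1 tape=_yy[x]zxzxz   (p0,x)→(p1,x,-1)
state=p1 head=0 tape=_y[y]xzxzxz   (p1,y)→(p0,y,+1)
state=p0 head=1 tape=_yy[x]zxzxz
After 19 steps: state p0, head at 1, tape yyxzxzxz.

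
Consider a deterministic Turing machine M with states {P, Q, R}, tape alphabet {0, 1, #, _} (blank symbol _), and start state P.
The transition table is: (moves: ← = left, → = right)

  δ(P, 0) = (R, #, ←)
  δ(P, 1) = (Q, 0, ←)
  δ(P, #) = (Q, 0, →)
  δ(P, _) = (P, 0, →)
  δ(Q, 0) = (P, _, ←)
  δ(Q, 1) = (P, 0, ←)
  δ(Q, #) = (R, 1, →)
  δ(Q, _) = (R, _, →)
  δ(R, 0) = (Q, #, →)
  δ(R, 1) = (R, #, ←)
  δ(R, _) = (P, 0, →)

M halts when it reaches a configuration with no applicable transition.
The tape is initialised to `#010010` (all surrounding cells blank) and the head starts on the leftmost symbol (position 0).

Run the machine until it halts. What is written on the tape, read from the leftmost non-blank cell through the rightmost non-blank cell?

00#1###0

P | _[#]010010   read # → write 0, move →, go to Q
Q | _0[0]10010   read 0 → write _, move ←, go to P
P | _[0]_10010   read 0 → write #, move ←, go to R
R | [_]#_10010   read _ → write 0, move →, go to P
P | 0[#]_10010   read # → write 0, move →, go to Q
Q | 00[_]10010   read _ → write _, move →, go to R
R | 00_[1]0010   read 1 → write #, move ←, go to R
R | 00[_]#0010   read _ → write 0, move →, go to P
P | 000[#]0010   read # → write 0, move →, go to Q
Q | 0000[0]010   read 0 → write _, move ←, go to P
P | 000[0]_010   read 0 → write #, move ←, go to R
R | 00[0]#_010   read 0 → write #, move →, go to Q
Q | 00#[#]_010   read # → write 1, move →, go to R
R | 00#1[_]010   read _ → write 0, move →, go to P
P | 00#10[0]10   read 0 → write #, move ←, go to R
R | 00#1[0]#10   read 0 → write #, move →, go to Q
Q | 00#1#[#]10   read # → write 1, move →, go to R
R | 00#1#1[1]0   read 1 → write #, move ←, go to R
R | 00#1#[1]#0   read 1 → write #, move ←, go to R
R | 00#1[#]##0
The non-blank tape span at halt is 00#1###0.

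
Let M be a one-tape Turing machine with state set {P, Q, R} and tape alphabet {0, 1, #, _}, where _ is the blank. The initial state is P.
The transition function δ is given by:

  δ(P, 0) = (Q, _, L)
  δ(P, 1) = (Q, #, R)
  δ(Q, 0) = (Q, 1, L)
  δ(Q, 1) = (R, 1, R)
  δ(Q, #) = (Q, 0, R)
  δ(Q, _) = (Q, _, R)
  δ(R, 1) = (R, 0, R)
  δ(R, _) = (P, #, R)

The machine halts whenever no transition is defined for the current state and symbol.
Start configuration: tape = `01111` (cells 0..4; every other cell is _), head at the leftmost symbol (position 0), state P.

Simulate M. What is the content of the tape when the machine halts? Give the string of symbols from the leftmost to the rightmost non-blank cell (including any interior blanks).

state=P head=0 tape=_[0]1111__   (P,0)→(Q,_,L)
state=Q head=-1 tape=[_]_1111__   (Q,_)→(Q,_,R)
state=Q head=0 tape=_[_]1111__   (Q,_)→(Q,_,R)
state=Q head=1 tape=__[1]111__   (Q,1)→(R,1,R)
state=R head=2 tape=__1[1]11__   (R,1)→(R,0,R)
state=R head=3 tape=__10[1]1__   (R,1)→(R,0,R)
state=R head=4 tape=__100[1]__   (R,1)→(R,0,R)
state=R head=5 tape=__1000[_]_   (R,_)→(P,#,R)
state=P head=6 tape=__1000#[_]
The non-blank tape span at halt is 1000#.

1000#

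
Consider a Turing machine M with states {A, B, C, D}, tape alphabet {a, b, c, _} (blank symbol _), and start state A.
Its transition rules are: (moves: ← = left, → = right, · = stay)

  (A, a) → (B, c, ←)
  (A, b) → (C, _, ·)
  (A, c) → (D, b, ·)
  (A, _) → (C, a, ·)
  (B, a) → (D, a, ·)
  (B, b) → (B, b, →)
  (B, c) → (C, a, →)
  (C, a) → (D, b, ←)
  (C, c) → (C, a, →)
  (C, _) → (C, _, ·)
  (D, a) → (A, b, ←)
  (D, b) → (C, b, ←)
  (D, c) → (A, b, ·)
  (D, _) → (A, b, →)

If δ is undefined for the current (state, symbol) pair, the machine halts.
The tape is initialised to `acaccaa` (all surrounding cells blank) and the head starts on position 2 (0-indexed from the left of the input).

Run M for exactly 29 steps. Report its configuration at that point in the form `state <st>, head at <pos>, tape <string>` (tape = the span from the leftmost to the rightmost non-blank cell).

A | __ac[a]ccaa   read a → write c, move ←, go to B
B | __a[c]cccaa   read c → write a, move →, go to C
C | __aa[c]ccaa   read c → write a, move →, go to C
C | __aaa[c]caa   read c → write a, move →, go to C
C | __aaaa[c]aa   read c → write a, move →, go to C
C | __aaaaa[a]a   read a → write b, move ←, go to D
D | __aaaa[a]ba   read a → write b, move ←, go to A
A | __aaa[a]bba   read a → write c, move ←, go to B
B | __aa[a]cbba   read a → write a, move ·, go to D
D | __aa[a]cbba   read a → write b, move ←, go to A
A | __a[a]bcbba   read a → write c, move ←, go to B
B | __[a]cbcbba   read a → write a, move ·, go to D
D | __[a]cbcbba   read a → write b, move ←, go to A
A | _[_]bcbcbba   read _ → write a, move ·, go to C
C | _[a]bcbcbba   read a → write b, move ←, go to D
D | [_]bbcbcbba   read _ → write b, move →, go to A
A | b[b]bcbcbba   read b → write _, move ·, go to C
C | b[_]bcbcbba   read _ → write _, move ·, go to C
C | b[_]bcbcbba   read _ → write _, move ·, go to C
C | b[_]bcbcbba   read _ → write _, move ·, go to C
C | b[_]bcbcbba   read _ → write _, move ·, go to C
C | b[_]bcbcbba   read _ → write _, move ·, go to C
C | b[_]bcbcbba   read _ → write _, move ·, go to C
C | b[_]bcbcbba   read _ → write _, move ·, go to C
C | b[_]bcbcbba   read _ → write _, move ·, go to C
C | b[_]bcbcbba   read _ → write _, move ·, go to C
C | b[_]bcbcbba   read _ → write _, move ·, go to C
C | b[_]bcbcbba   read _ → write _, move ·, go to C
C | b[_]bcbcbba   read _ → write _, move ·, go to C
C | b[_]bcbcbba
After 29 steps: state C, head at -1, tape b_bcbcbba.

state C, head at -1, tape b_bcbcbba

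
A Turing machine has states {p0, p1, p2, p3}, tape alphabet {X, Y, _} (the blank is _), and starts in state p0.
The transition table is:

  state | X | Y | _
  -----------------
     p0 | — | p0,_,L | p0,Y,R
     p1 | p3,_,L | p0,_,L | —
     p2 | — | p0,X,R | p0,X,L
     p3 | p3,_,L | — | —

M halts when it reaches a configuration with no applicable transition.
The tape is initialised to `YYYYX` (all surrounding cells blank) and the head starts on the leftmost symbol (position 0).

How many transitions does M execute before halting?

p0 | ____[Y]YYYX   read Y → write _, move L, go to p0
p0 | ___[_]_YYYX   read _ → write Y, move R, go to p0
p0 | ___Y[_]YYYX   read _ → write Y, move R, go to p0
p0 | ___YY[Y]YYX   read Y → write _, move L, go to p0
p0 | ___Y[Y]_YYX   read Y → write _, move L, go to p0
p0 | ___[Y]__YYX   read Y → write _, move L, go to p0
p0 | __[_]___YYX   read _ → write Y, move R, go to p0
p0 | __Y[_]__YYX   read _ → write Y, move R, go to p0
p0 | __YY[_]_YYX   read _ → write Y, move R, go to p0
p0 | __YYY[_]YYX   read _ → write Y, move R, go to p0
p0 | __YYYY[Y]YX   read Y → write _, move L, go to p0
p0 | __YYY[Y]_YX   read Y → write _, move L, go to p0
p0 | __YY[Y]__YX   read Y → write _, move L, go to p0
p0 | __Y[Y]___YX   read Y → write _, move L, go to p0
p0 | __[Y]____YX   read Y → write _, move L, go to p0
p0 | _[_]_____YX   read _ → write Y, move R, go to p0
p0 | _Y[_]____YX   read _ → write Y, move R, go to p0
p0 | _YY[_]___YX   read _ → write Y, move R, go to p0
p0 | _YYY[_]__YX   read _ → write Y, move R, go to p0
p0 | _YYYY[_]_YX   read _ → write Y, move R, go to p0
p0 | _YYYYY[_]YX   read _ → write Y, move R, go to p0
p0 | _YYYYYY[Y]X   read Y → write _, move L, go to p0
p0 | _YYYYY[Y]_X   read Y → write _, move L, go to p0
p0 | _YYYY[Y]__X   read Y → write _, move L, go to p0
p0 | _YYY[Y]___X   read Y → write _, move L, go to p0
p0 | _YY[Y]____X   read Y → write _, move L, go to p0
p0 | _Y[Y]_____X   read Y → write _, move L, go to p0
p0 | _[Y]______X   read Y → write _, move L, go to p0
p0 | [_]_______X   read _ → write Y, move R, go to p0
p0 | Y[_]______X   read _ → write Y, move R, go to p0
p0 | YY[_]_____X   read _ → write Y, move R, go to p0
p0 | YYY[_]____X   read _ → write Y, move R, go to p0
p0 | YYYY[_]___X   read _ → write Y, move R, go to p0
p0 | YYYYY[_]__X   read _ → write Y, move R, go to p0
p0 | YYYYYY[_]_X   read _ → write Y, move R, go to p0
p0 | YYYYYYY[_]X   read _ → write Y, move R, go to p0
p0 | YYYYYYYY[X]
M halts after 36 transitions.

36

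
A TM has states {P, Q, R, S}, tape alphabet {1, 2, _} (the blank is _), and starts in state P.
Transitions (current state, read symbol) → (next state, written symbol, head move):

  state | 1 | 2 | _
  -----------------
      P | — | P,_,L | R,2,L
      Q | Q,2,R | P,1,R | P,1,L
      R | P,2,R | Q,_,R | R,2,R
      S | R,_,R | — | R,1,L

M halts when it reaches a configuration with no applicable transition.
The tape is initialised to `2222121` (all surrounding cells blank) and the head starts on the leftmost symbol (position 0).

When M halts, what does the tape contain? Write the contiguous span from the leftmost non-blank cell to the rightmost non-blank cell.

state=P head=0 tape=__[2]222121   (P,2)→(P,_,L)
state=P head=-1 tape=_[_]_222121   (P,_)→(R,2,L)
state=R head=-2 tape=[_]2_222121   (R,_)→(R,2,R)
state=R head=-1 tape=2[2]_222121   (R,2)→(Q,_,R)
state=Q head=0 tape=2_[_]222121   (Q,_)→(P,1,L)
state=P head=-1 tape=2[_]1222121   (P,_)→(R,2,L)
state=R head=-2 tape=[2]21222121   (R,2)→(Q,_,R)
state=Q head=-1 tape=_[2]1222121   (Q,2)→(P,1,R)
state=P head=0 tape=_1[1]222121
The non-blank tape span at halt is 11222121.

11222121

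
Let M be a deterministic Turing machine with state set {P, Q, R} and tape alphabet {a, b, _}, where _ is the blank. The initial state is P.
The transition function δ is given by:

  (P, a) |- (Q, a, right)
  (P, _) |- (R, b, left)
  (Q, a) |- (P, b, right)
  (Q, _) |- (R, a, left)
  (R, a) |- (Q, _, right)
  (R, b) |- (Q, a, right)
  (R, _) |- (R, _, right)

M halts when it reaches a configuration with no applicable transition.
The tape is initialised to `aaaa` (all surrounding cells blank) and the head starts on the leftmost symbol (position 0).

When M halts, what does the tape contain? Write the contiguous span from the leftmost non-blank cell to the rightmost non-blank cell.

abaab

state=P head=0 tape=[a]aaa_   (P,a)→(Q,a,right)
state=Q head=1 tape=a[a]aa_   (Q,a)→(P,b,right)
state=P head=2 tape=ab[a]a_   (P,a)→(Q,a,right)
state=Q head=3 tape=aba[a]_   (Q,a)→(P,b,right)
state=P head=4 tape=abab[_]   (P,_)→(R,b,left)
state=R head=3 tape=aba[b]b   (R,b)→(Q,a,right)
state=Q head=4 tape=abaa[b]
The non-blank tape span at halt is abaab.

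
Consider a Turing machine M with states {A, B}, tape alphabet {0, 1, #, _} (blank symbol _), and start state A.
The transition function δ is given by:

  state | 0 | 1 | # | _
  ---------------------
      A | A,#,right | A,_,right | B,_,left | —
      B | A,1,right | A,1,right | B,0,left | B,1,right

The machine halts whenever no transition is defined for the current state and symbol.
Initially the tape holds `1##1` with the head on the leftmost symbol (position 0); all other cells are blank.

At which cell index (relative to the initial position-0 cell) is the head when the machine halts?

4

state=A head=0 tape=[1]##1_   (A,1)→(A,_,right)
state=A head=1 tape=_[#]#1_   (A,#)→(B,_,left)
state=B head=0 tape=[_]_#1_   (B,_)→(B,1,right)
state=B head=1 tape=1[_]#1_   (B,_)→(B,1,right)
state=B head=2 tape=11[#]1_   (B,#)→(B,0,left)
state=B head=1 tape=1[1]01_   (B,1)→(A,1,right)
state=A head=2 tape=11[0]1_   (A,0)→(A,#,right)
state=A head=3 tape=11#[1]_   (A,1)→(A,_,right)
state=A head=4 tape=11#_[_]
At halt the head is at cell 4.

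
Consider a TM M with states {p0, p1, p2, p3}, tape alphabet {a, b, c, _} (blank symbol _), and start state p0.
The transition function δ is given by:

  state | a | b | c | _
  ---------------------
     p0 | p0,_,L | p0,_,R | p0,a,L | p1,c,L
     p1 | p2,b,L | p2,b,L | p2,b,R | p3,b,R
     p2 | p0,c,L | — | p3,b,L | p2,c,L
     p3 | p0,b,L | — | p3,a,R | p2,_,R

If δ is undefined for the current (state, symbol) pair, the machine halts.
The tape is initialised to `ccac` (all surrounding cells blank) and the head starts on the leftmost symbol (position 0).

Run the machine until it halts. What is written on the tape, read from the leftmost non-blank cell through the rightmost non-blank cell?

state=p0 head=0 tape=__[c]cac   (p0,c)→(p0,a,L)
state=p0 head=-1 tape=_[_]acac   (p0,_)→(p1,c,L)
state=p1 head=-2 tape=[_]cacac   (p1,_)→(p3,b,R)
state=p3 head=-1 tape=b[c]acac   (p3,c)→(p3,a,R)
state=p3 head=0 tape=ba[a]cac   (p3,a)→(p0,b,L)
state=p0 head=-1 tape=b[a]bcac   (p0,a)→(p0,_,L)
state=p0 head=-2 tape=[b]_bcac   (p0,b)→(p0,_,R)
state=p0 head=-1 tape=_[_]bcac   (p0,_)→(p1,c,L)
state=p1 head=-2 tape=[_]cbcac   (p1,_)→(p3,b,R)
state=p3 head=-1 tape=b[c]bcac   (p3,c)→(p3,a,R)
state=p3 head=0 tape=ba[b]cac
The non-blank tape span at halt is babcac.

babcac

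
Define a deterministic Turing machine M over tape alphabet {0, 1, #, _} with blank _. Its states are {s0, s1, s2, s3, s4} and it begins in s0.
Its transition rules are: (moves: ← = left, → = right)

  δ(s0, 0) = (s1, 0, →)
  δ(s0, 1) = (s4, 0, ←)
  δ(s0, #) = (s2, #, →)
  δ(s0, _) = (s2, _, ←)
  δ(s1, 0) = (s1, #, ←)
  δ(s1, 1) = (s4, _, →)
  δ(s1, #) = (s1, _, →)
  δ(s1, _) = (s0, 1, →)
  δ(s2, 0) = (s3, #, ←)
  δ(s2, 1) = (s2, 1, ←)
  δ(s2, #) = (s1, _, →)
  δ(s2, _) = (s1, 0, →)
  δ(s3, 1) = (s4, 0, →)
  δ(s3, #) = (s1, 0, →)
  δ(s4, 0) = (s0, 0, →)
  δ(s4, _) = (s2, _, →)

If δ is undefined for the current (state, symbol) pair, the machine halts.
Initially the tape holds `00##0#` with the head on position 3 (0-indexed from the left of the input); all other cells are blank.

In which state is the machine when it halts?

s3

state=s0 head=3 tape=00#[#]0#_____   (s0,#)→(s2,#,→)
state=s2 head=4 tape=00##[0]#_____   (s2,0)→(s3,#,←)
state=s3 head=3 tape=00#[#]##_____   (s3,#)→(s1,0,→)
state=s1 head=4 tape=00#0[#]#_____   (s1,#)→(s1,_,→)
state=s1 head=5 tape=00#0_[#]_____   (s1,#)→(s1,_,→)
state=s1 head=6 tape=00#0__[_]____   (s1,_)→(s0,1,→)
state=s0 head=7 tape=00#0__1[_]___   (s0,_)→(s2,_,←)
state=s2 head=6 tape=00#0__[1]____   (s2,1)→(s2,1,←)
state=s2 head=5 tape=00#0_[_]1____   (s2,_)→(s1,0,→)
state=s1 head=6 tape=00#0_0[1]____   (s1,1)→(s4,_,→)
state=s4 head=7 tape=00#0_0_[_]___   (s4,_)→(s2,_,→)
state=s2 head=8 tape=00#0_0__[_]__   (s2,_)→(s1,0,→)
state=s1 head=9 tape=00#0_0__0[_]_   (s1,_)→(s0,1,→)
state=s0 head=10 tape=00#0_0__01[_]   (s0,_)→(s2,_,←)
state=s2 head=9 tape=00#0_0__0[1]_   (s2,1)→(s2,1,←)
state=s2 head=8 tape=00#0_0__[0]1_   (s2,0)→(s3,#,←)
state=s3 head=7 tape=00#0_0_[_]#1_
No transition is defined for (s3, _); M halts in state s3.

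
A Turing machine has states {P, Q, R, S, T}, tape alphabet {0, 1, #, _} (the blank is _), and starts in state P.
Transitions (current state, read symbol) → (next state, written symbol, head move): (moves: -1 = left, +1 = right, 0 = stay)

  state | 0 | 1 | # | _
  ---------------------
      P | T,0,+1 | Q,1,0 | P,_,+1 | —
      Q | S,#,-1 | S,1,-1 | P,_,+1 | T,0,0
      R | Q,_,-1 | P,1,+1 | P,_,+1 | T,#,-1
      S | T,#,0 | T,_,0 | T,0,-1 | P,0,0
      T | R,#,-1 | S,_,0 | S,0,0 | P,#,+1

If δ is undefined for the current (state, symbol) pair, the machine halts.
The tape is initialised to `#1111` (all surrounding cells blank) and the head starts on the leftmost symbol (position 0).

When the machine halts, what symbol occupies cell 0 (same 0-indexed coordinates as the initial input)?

0

state=P head=0 tape=[#]1111__   (P,#)→(P,_,+1)
state=P head=1 tape=_[1]111__   (P,1)→(Q,1,0)
state=Q head=1 tape=_[1]111__   (Q,1)→(S,1,-1)
state=S head=0 tape=[_]1111__   (S,_)→(P,0,0)
state=P head=0 tape=[0]1111__   (P,0)→(T,0,+1)
state=T head=1 tape=0[1]111__   (T,1)→(S,_,0)
state=S head=1 tape=0[_]111__   (S,_)→(P,0,0)
state=P head=1 tape=0[0]111__   (P,0)→(T,0,+1)
state=T head=2 tape=00[1]11__   (T,1)→(S,_,0)
state=S head=2 tape=00[_]11__   (S,_)→(P,0,0)
state=P head=2 tape=00[0]11__   (P,0)→(T,0,+1)
state=T head=3 tape=000[1]1__   (T,1)→(S,_,0)
state=S head=3 tape=000[_]1__   (S,_)→(P,0,0)
state=P head=3 tape=000[0]1__   (P,0)→(T,0,+1)
state=T head=4 tape=0000[1]__   (T,1)→(S,_,0)
state=S head=4 tape=0000[_]__   (S,_)→(P,0,0)
state=P head=4 tape=0000[0]__   (P,0)→(T,0,+1)
state=T head=5 tape=00000[_]_   (T,_)→(P,#,+1)
state=P head=6 tape=00000#[_]
Cell 0 holds 0 when M halts.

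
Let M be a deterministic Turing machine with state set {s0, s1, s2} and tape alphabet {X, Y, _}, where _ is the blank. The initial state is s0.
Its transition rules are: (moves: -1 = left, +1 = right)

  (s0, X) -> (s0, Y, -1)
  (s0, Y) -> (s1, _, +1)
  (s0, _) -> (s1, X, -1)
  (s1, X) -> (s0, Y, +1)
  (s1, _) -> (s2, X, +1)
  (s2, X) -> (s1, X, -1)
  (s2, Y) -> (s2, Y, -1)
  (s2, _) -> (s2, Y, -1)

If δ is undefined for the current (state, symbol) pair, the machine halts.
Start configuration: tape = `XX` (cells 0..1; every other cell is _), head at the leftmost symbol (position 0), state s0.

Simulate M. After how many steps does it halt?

7

s0 | __[X]X   read X → write Y, move -1, go to s0
s0 | _[_]YX   read _ → write X, move -1, go to s1
s1 | [_]XYX   read _ → write X, move +1, go to s2
s2 | X[X]YX   read X → write X, move -1, go to s1
s1 | [X]XYX   read X → write Y, move +1, go to s0
s0 | Y[X]YX   read X → write Y, move -1, go to s0
s0 | [Y]YYX   read Y → write _, move +1, go to s1
s1 | _[Y]YX
M halts after 7 transitions.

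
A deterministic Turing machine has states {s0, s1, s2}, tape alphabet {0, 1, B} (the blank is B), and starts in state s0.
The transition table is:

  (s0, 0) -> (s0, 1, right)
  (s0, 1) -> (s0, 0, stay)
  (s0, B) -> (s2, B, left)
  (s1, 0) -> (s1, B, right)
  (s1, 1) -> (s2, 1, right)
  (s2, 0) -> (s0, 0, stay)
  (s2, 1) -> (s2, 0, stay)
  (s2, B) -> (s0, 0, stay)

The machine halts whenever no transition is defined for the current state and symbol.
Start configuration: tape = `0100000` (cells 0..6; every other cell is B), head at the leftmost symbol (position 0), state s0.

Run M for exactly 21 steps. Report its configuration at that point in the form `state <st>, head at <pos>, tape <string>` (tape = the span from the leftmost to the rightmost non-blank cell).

state=s0 head=0 tape=[0]100000B   (s0,0)→(s0,1,right)
state=s0 head=1 tape=1[1]00000B   (s0,1)→(s0,0,stay)
state=s0 head=1 tape=1[0]00000B   (s0,0)→(s0,1,right)
state=s0 head=2 tape=11[0]0000B   (s0,0)→(s0,1,right)
state=s0 head=3 tape=111[0]000B   (s0,0)→(s0,1,right)
state=s0 head=4 tape=1111[0]00B   (s0,0)→(s0,1,right)
state=s0 head=5 tape=11111[0]0B   (s0,0)→(s0,1,right)
state=s0 head=6 tape=111111[0]B   (s0,0)→(s0,1,right)
state=s0 head=7 tape=1111111[B]   (s0,B)→(s2,B,left)
state=s2 head=6 tape=111111[1]B   (s2,1)→(s2,0,stay)
state=s2 head=6 tape=111111[0]B   (s2,0)→(s0,0,stay)
state=s0 head=6 tape=111111[0]B   (s0,0)→(s0,1,right)
state=s0 head=7 tape=1111111[B]   (s0,B)→(s2,B,left)
state=s2 head=6 tape=111111[1]B   (s2,1)→(s2,0,stay)
state=s2 head=6 tape=111111[0]B   (s2,0)→(s0,0,stay)
state=s0 head=6 tape=111111[0]B   (s0,0)→(s0,1,right)
state=s0 head=7 tape=1111111[B]   (s0,B)→(s2,B,left)
state=s2 head=6 tape=111111[1]B   (s2,1)→(s2,0,stay)
state=s2 head=6 tape=111111[0]B   (s2,0)→(s0,0,stay)
state=s0 head=6 tape=111111[0]B   (s0,0)→(s0,1,right)
state=s0 head=7 tape=1111111[B]   (s0,B)→(s2,B,left)
state=s2 head=6 tape=111111[1]B
After 21 steps: state s2, head at 6, tape 1111111.

state s2, head at 6, tape 1111111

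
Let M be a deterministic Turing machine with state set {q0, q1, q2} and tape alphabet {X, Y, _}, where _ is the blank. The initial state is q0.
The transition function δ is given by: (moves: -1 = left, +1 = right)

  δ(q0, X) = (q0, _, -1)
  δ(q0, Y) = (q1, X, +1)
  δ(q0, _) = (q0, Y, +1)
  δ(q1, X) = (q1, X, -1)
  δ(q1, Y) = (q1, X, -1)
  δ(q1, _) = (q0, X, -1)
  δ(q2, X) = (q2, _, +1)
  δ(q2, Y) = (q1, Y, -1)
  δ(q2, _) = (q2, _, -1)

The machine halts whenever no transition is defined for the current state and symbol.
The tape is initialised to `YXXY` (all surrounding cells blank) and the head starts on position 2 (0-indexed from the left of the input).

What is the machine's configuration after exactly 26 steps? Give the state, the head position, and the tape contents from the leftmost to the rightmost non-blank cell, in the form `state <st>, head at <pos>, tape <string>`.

state q0, head at -2, tape YY_XX_Y

state=q0 head=2 tape=___YX[X]Y   (q0,X)→(q0,_,-1)
state=q0 head=1 tape=___Y[X]_Y   (q0,X)→(q0,_,-1)
state=q0 head=0 tape=___[Y]__Y   (q0,Y)→(q1,X,+1)
state=q1 head=1 tape=___X[_]_Y   (q1,_)→(q0,X,-1)
state=q0 head=0 tape=___[X]X_Y   (q0,X)→(q0,_,-1)
state=q0 head=-1 tape=__[_]_X_Y   (q0,_)→(q0,Y,+1)
state=q0 head=0 tape=__Y[_]X_Y   (q0,_)→(q0,Y,+1)
state=q0 head=1 tape=__YY[X]_Y   (q0,X)→(q0,_,-1)
state=q0 head=0 tape=__Y[Y]__Y   (q0,Y)→(q1,X,+1)
state=q1 head=1 tape=__YX[_]_Y   (q1,_)→(q0,X,-1)
state=q0 head=0 tape=__Y[X]X_Y   (q0,X)→(q0,_,-1)
state=q0 head=-1 tape=__[Y]_X_Y   (q0,Y)→(q1,X,+1)
state=q1 head=0 tape=__X[_]X_Y   (q1,_)→(q0,X,-1)
state=q0 head=-1 tape=__[X]XX_Y   (q0,X)→(q0,_,-1)
state=q0 head=-2 tape=_[_]_XX_Y   (q0,_)→(q0,Y,+1)
state=q0 head=-1 tape=_Y[_]XX_Y   (q0,_)→(q0,Y,+1)
state=q0 head=0 tape=_YY[X]X_Y   (q0,X)→(q0,_,-1)
state=q0 head=-1 tape=_Y[Y]_X_Y   (q0,Y)→(q1,X,+1)
state=q1 head=0 tape=_YX[_]X_Y   (q1,_)→(q0,X,-1)
state=q0 head=-1 tape=_Y[X]XX_Y   (q0,X)→(q0,_,-1)
state=q0 head=-2 tape=_[Y]_XX_Y   (q0,Y)→(q1,X,+1)
state=q1 head=-1 tape=_X[_]XX_Y   (q1,_)→(q0,X,-1)
state=q0 head=-2 tape=_[X]XXX_Y   (q0,X)→(q0,_,-1)
state=q0 head=-3 tape=[_]_XXX_Y   (q0,_)→(q0,Y,+1)
state=q0 head=-2 tape=Y[_]XXX_Y   (q0,_)→(q0,Y,+1)
state=q0 head=-1 tape=YY[X]XX_Y   (q0,X)→(q0,_,-1)
state=q0 head=-2 tape=Y[Y]_XX_Y
After 26 steps: state q0, head at -2, tape YY_XX_Y.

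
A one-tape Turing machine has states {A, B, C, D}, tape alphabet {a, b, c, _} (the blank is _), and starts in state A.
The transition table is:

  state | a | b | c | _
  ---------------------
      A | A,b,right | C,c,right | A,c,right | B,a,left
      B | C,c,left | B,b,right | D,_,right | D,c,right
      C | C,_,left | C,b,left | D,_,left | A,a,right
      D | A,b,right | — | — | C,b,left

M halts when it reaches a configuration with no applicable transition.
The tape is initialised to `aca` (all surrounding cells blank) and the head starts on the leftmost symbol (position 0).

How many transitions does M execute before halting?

8

state=A head=0 tape=[a]ca_   (A,a)→(A,b,right)
state=A head=1 tape=b[c]a_   (A,c)→(A,c,right)
state=A head=2 tape=bc[a]_   (A,a)→(A,b,right)
state=A head=3 tape=bcb[_]   (A,_)→(B,a,left)
state=B head=2 tape=bc[b]a   (B,b)→(B,b,right)
state=B head=3 tape=bcb[a]   (B,a)→(C,c,left)
state=C head=2 tape=bc[b]c   (C,b)→(C,b,left)
state=C head=1 tape=b[c]bc   (C,c)→(D,_,left)
state=D head=0 tape=[b]_bc
M halts after 8 transitions.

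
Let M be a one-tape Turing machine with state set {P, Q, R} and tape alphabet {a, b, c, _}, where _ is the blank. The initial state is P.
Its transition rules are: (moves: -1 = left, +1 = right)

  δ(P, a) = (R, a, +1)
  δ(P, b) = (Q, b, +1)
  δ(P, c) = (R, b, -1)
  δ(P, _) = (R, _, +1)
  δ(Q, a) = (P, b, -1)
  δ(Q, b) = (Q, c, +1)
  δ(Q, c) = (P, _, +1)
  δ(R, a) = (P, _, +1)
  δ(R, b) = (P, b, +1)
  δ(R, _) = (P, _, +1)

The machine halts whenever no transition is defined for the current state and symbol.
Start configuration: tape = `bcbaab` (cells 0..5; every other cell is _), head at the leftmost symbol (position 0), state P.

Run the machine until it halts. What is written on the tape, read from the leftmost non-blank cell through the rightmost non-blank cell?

b_bbcc

P | [b]cbaab_   read b → write b, move +1, go to Q
Q | b[c]baab_   read c → write _, move +1, go to P
P | b_[b]aab_   read b → write b, move +1, go to Q
Q | b_b[a]ab_   read a → write b, move -1, go to P
P | b_[b]bab_   read b → write b, move +1, go to Q
Q | b_b[b]ab_   read b → write c, move +1, go to Q
Q | b_bc[a]b_   read a → write b, move -1, go to P
P | b_b[c]bb_   read c → write b, move -1, go to R
R | b_[b]bbb_   read b → write b, move +1, go to P
P | b_b[b]bb_   read b → write b, move +1, go to Q
Q | b_bb[b]b_   read b → write c, move +1, go to Q
Q | b_bbc[b]_   read b → write c, move +1, go to Q
Q | b_bbcc[_]
The non-blank tape span at halt is b_bbcc.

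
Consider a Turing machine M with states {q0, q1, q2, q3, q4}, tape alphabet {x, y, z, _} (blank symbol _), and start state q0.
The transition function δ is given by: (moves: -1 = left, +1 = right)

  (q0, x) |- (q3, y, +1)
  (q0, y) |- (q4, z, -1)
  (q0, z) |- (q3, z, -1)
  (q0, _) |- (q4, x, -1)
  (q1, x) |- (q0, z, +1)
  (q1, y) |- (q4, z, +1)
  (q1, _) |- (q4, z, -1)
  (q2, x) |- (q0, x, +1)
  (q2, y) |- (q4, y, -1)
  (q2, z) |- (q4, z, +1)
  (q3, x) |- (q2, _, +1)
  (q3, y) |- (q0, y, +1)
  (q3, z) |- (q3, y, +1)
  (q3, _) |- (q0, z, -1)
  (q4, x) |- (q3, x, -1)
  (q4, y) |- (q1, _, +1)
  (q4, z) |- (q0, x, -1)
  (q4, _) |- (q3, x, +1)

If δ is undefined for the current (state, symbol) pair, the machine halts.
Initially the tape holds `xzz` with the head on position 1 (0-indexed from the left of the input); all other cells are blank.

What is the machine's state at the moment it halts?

state=q0 head=1 tape=__x[z]z_   (q0,z)→(q3,z,-1)
state=q3 head=0 tape=__[x]zz_   (q3,x)→(q2,_,+1)
state=q2 head=1 tape=___[z]z_   (q2,z)→(q4,z,+1)
state=q4 head=2 tape=___z[z]_   (q4,z)→(q0,x,-1)
state=q0 head=1 tape=___[z]x_   (q0,z)→(q3,z,-1)
state=q3 head=0 tape=__[_]zx_   (q3,_)→(q0,z,-1)
state=q0 head=-1 tape=_[_]zzx_   (q0,_)→(q4,x,-1)
state=q4 head=-2 tape=[_]xzzx_   (q4,_)→(q3,x,+1)
state=q3 head=-1 tape=x[x]zzx_   (q3,x)→(q2,_,+1)
state=q2 head=0 tape=x_[z]zx_   (q2,z)→(q4,z,+1)
state=q4 head=1 tape=x_z[z]x_   (q4,z)→(q0,x,-1)
state=q0 head=0 tape=x_[z]xx_   (q0,z)→(q3,z,-1)
state=q3 head=-1 tape=x[_]zxx_   (q3,_)→(q0,z,-1)
state=q0 head=-2 tape=[x]zzxx_   (q0,x)→(q3,y,+1)
state=q3 head=-1 tape=y[z]zxx_   (q3,z)→(q3,y,+1)
state=q3 head=0 tape=yy[z]xx_   (q3,z)→(q3,y,+1)
state=q3 head=1 tape=yyy[x]x_   (q3,x)→(q2,_,+1)
state=q2 head=2 tape=yyy_[x]_   (q2,x)→(q0,x,+1)
state=q0 head=3 tape=yyy_x[_]   (q0,_)→(q4,x,-1)
state=q4 head=2 tape=yyy_[x]x   (q4,x)→(q3,x,-1)
state=q3 head=1 tape=yyy[_]xx   (q3,_)→(q0,z,-1)
state=q0 head=0 tape=yy[y]zxx   (q0,y)→(q4,z,-1)
state=q4 head=-1 tape=y[y]zzxx   (q4,y)→(q1,_,+1)
state=q1 head=0 tape=y_[z]zxx
No transition is defined for (q1, z); M halts in state q1.

q1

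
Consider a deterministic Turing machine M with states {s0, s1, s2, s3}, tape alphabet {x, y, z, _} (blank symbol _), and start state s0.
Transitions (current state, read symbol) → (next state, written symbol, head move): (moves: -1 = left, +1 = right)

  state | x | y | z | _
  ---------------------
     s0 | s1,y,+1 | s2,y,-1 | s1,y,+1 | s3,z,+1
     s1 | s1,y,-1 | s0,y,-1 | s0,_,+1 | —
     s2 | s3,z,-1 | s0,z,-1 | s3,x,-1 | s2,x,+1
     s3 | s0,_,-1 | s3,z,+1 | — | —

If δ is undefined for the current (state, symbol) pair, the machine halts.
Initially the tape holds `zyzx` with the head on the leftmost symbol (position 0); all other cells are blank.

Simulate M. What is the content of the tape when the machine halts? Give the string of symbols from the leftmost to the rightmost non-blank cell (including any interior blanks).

state=s0 head=0 tape=_[z]yzx_   (s0,z)→(s1,y,+1)
state=s1 head=1 tape=_y[y]zx_   (s1,y)→(s0,y,-1)
state=s0 head=0 tape=_[y]yzx_   (s0,y)→(s2,y,-1)
state=s2 head=-1 tape=[_]yyzx_   (s2,_)→(s2,x,+1)
state=s2 head=0 tape=x[y]yzx_   (s2,y)→(s0,z,-1)
state=s0 head=-1 tape=[x]zyzx_   (s0,x)→(s1,y,+1)
state=s1 head=0 tape=y[z]yzx_   (s1,z)→(s0,_,+1)
state=s0 head=1 tape=y_[y]zx_   (s0,y)→(s2,y,-1)
state=s2 head=0 tape=y[_]yzx_   (s2,_)→(s2,x,+1)
state=s2 head=1 tape=yx[y]zx_   (s2,y)→(s0,z,-1)
state=s0 head=0 tape=y[x]zzx_   (s0,x)→(s1,y,+1)
state=s1 head=1 tape=yy[z]zx_   (s1,z)→(s0,_,+1)
state=s0 head=2 tape=yy_[z]x_   (s0,z)→(s1,y,+1)
state=s1 head=3 tape=yy_y[x]_   (s1,x)→(s1,y,-1)
state=s1 head=2 tape=yy_[y]y_   (s1,y)→(s0,y,-1)
state=s0 head=1 tape=yy[_]yy_   (s0,_)→(s3,z,+1)
state=s3 head=2 tape=yyz[y]y_   (s3,y)→(s3,z,+1)
state=s3 head=3 tape=yyzz[y]_   (s3,y)→(s3,z,+1)
state=s3 head=4 tape=yyzzz[_]
The non-blank tape span at halt is yyzzz.

yyzzz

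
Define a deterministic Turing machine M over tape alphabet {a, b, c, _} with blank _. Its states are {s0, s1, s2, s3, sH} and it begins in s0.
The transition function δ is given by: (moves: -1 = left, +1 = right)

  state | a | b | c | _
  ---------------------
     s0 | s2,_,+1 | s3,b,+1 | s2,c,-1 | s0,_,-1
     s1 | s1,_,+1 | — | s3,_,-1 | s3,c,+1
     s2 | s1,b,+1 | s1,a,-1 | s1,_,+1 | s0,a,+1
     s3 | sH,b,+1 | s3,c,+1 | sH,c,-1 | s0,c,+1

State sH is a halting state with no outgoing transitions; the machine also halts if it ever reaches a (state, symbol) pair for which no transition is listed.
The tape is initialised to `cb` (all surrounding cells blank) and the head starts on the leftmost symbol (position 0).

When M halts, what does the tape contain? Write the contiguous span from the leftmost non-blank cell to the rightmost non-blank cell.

state=s0 head=0 tape=__[c]b__   (s0,c)→(s2,c,-1)
state=s2 head=-1 tape=_[_]cb__   (s2,_)→(s0,a,+1)
state=s0 head=0 tape=_a[c]b__   (s0,c)→(s2,c,-1)
state=s2 head=-1 tape=_[a]cb__   (s2,a)→(s1,b,+1)
state=s1 head=0 tape=_b[c]b__   (s1,c)→(s3,_,-1)
state=s3 head=-1 tape=_[b]_b__   (s3,b)→(s3,c,+1)
state=s3 head=0 tape=_c[_]b__   (s3,_)→(s0,c,+1)
state=s0 head=1 tape=_cc[b]__   (s0,b)→(s3,b,+1)
state=s3 head=2 tape=_ccb[_]_   (s3,_)→(s0,c,+1)
state=s0 head=3 tape=_ccbc[_]   (s0,_)→(s0,_,-1)
state=s0 head=2 tape=_ccb[c]_   (s0,c)→(s2,c,-1)
state=s2 head=1 tape=_cc[b]c_   (s2,b)→(s1,a,-1)
state=s1 head=0 tape=_c[c]ac_   (s1,c)→(s3,_,-1)
state=s3 head=-1 tape=_[c]_ac_   (s3,c)→(sH,c,-1)
state=sH head=-2 tape=[_]c_ac_
The non-blank tape span at halt is c_ac.

c_ac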